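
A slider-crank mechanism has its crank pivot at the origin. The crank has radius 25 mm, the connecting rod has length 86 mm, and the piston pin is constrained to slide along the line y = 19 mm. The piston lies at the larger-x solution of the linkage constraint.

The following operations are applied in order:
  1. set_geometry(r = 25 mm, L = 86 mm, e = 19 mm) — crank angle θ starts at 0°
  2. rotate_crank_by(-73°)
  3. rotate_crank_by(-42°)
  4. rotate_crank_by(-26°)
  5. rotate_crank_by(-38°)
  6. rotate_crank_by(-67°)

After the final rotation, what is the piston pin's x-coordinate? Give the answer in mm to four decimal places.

75.7459

set_geometry: r = 25 mm, L = 86 mm, e = 19 mm; θ ← 0°
rotate_crank_by(-73°): θ ← 0° -73° = -73°
rotate_crank_by(-42°): θ ← -73° -42° = -115°
rotate_crank_by(-26°): θ ← -115° -26° = -141°
rotate_crank_by(-38°): θ ← -141° -38° = -179°
rotate_crank_by(-67°): θ ← -179° -67° = -246°
crank pin P = (r cos θ, r sin θ) = (-10.168416, 22.838636)
h = r sin θ − e = 22.838636 − 19 = 3.838636
x = r cos θ + √(L² − h²) = -10.168416 + √(7396.0 − 14.7351) = -10.168416 + 85.914288 = 75.745872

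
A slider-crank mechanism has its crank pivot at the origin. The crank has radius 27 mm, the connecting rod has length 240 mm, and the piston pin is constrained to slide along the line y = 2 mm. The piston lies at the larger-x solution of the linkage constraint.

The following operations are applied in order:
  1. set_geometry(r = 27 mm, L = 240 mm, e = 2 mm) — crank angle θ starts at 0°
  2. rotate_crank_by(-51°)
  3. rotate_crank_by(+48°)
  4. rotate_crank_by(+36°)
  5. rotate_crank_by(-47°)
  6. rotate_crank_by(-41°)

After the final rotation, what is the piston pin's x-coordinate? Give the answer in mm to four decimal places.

254.2718

set_geometry: r = 27 mm, L = 240 mm, e = 2 mm; θ ← 0°
rotate_crank_by(-51°): θ ← 0° -51° = -51°
rotate_crank_by(+48°): θ ← -51° +48° = -3°
rotate_crank_by(+36°): θ ← -3° +36° = 33°
rotate_crank_by(-47°): θ ← 33° -47° = -14°
rotate_crank_by(-41°): θ ← -14° -41° = -55°
crank pin P = (r cos θ, r sin θ) = (15.486564, -22.117105)
h = r sin θ − e = -22.117105 − 2 = -24.117105
x = r cos θ + √(L² − h²) = 15.486564 + √(57600.0 − 581.6348) = 15.486564 + 238.785186 = 254.271750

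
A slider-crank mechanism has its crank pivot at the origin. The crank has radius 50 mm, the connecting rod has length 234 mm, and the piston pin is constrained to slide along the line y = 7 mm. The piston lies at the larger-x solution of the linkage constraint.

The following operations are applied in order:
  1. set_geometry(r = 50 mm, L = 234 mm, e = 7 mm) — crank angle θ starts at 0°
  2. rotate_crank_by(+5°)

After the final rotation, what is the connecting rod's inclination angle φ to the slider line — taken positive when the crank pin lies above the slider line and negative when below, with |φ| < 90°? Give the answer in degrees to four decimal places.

set_geometry: r = 50 mm, L = 234 mm, e = 7 mm; θ ← 0°
rotate_crank_by(+5°): θ ← 0° +5° = 5°
crank pin P = (r cos θ, r sin θ) = (49.809735, 4.357787)
h = r sin θ − e = 4.357787 − 7 = -2.642213
sin φ = h / L = -2.642213 / 234 = -0.01129151
φ = arcsin(-0.01129151) = -0.646969°

-0.6470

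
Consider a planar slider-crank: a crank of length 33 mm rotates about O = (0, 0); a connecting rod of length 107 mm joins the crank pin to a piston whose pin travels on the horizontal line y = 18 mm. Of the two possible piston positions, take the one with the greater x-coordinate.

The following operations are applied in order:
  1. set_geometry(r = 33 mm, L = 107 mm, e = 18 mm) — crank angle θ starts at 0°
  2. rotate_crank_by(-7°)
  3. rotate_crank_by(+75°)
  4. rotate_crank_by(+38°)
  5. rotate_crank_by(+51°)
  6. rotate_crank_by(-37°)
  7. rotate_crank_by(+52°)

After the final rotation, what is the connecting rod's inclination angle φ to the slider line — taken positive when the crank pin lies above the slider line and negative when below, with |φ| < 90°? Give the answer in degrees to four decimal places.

set_geometry: r = 33 mm, L = 107 mm, e = 18 mm; θ ← 0°
rotate_crank_by(-7°): θ ← 0° -7° = -7°
rotate_crank_by(+75°): θ ← -7° +75° = 68°
rotate_crank_by(+38°): θ ← 68° +38° = 106°
rotate_crank_by(+51°): θ ← 106° +51° = 157°
rotate_crank_by(-37°): θ ← 157° -37° = 120°
rotate_crank_by(+52°): θ ← 120° +52° = 172°
crank pin P = (r cos θ, r sin θ) = (-32.678846, 4.592712)
h = r sin θ − e = 4.592712 − 18 = -13.407288
sin φ = h / L = -13.407288 / 107 = -0.12530175
φ = arcsin(-0.12530175) = -7.198182°

-7.1982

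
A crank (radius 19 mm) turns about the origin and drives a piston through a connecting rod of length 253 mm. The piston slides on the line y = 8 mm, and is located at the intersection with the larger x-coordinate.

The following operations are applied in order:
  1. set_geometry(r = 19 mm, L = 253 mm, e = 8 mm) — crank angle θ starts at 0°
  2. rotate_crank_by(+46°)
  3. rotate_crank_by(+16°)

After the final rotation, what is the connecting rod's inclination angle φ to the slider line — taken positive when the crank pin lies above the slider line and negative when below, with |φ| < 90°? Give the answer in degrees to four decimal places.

set_geometry: r = 19 mm, L = 253 mm, e = 8 mm; θ ← 0°
rotate_crank_by(+46°): θ ← 0° +46° = 46°
rotate_crank_by(+16°): θ ← 46° +16° = 62°
crank pin P = (r cos θ, r sin θ) = (8.919960, 16.776004)
h = r sin θ − e = 16.776004 − 8 = 8.776004
sin φ = h / L = 8.776004 / 253 = 0.03468776
φ = arcsin(0.03468776) = 1.987861°

1.9879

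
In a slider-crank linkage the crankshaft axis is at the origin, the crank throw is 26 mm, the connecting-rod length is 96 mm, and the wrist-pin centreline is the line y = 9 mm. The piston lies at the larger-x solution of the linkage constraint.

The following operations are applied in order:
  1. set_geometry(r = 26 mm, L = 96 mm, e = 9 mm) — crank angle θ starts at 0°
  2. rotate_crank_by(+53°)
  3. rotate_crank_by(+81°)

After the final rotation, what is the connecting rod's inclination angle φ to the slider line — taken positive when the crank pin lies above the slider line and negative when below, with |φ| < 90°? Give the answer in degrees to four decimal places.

5.8009

set_geometry: r = 26 mm, L = 96 mm, e = 9 mm; θ ← 0°
rotate_crank_by(+53°): θ ← 0° +53° = 53°
rotate_crank_by(+81°): θ ← 53° +81° = 134°
crank pin P = (r cos θ, r sin θ) = (-18.061118, 18.702835)
h = r sin θ − e = 18.702835 − 9 = 9.702835
sin φ = h / L = 9.702835 / 96 = 0.10107120
φ = arcsin(0.10107120) = 5.800858°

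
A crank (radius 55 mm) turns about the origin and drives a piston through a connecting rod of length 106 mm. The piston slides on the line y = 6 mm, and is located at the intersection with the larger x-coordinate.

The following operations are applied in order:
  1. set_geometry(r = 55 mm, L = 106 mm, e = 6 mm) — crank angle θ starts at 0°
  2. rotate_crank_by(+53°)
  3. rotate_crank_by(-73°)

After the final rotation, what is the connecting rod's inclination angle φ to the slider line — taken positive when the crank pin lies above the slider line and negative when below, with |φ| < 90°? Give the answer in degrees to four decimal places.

-13.5366

set_geometry: r = 55 mm, L = 106 mm, e = 6 mm; θ ← 0°
rotate_crank_by(+53°): θ ← 0° +53° = 53°
rotate_crank_by(-73°): θ ← 53° -73° = -20°
crank pin P = (r cos θ, r sin θ) = (51.683094, -18.811108)
h = r sin θ − e = -18.811108 − 6 = -24.811108
sin φ = h / L = -24.811108 / 106 = -0.23406706
φ = arcsin(-0.23406706) = -13.536635°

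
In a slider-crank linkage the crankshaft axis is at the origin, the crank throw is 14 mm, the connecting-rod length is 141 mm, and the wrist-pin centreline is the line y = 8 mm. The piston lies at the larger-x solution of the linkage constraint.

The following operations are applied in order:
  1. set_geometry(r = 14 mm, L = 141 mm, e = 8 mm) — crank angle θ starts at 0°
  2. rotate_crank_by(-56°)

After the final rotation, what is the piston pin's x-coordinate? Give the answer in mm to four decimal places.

147.4589

set_geometry: r = 14 mm, L = 141 mm, e = 8 mm; θ ← 0°
rotate_crank_by(-56°): θ ← 0° -56° = -56°
crank pin P = (r cos θ, r sin θ) = (7.828701, -11.606526)
h = r sin θ − e = -11.606526 − 8 = -19.606526
x = r cos θ + √(L² − h²) = 7.828701 + √(19881.0 − 384.4159) = 7.828701 + 139.630169 = 147.458870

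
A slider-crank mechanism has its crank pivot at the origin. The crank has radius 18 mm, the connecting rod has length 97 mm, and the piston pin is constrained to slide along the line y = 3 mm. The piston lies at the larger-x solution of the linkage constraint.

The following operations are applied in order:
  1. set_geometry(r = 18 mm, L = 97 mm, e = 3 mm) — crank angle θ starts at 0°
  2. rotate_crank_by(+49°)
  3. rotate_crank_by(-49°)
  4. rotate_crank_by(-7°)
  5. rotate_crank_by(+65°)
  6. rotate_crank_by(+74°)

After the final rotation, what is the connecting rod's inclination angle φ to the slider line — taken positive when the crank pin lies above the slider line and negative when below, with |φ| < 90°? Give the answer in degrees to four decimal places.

set_geometry: r = 18 mm, L = 97 mm, e = 3 mm; θ ← 0°
rotate_crank_by(+49°): θ ← 0° +49° = 49°
rotate_crank_by(-49°): θ ← 49° -49° = 0°
rotate_crank_by(-7°): θ ← 0° -7° = -7°
rotate_crank_by(+65°): θ ← -7° +65° = 58°
rotate_crank_by(+74°): θ ← 58° +74° = 132°
crank pin P = (r cos θ, r sin θ) = (-12.044351, 13.376607)
h = r sin θ − e = 13.376607 − 3 = 10.376607
sin φ = h / L = 10.376607 / 97 = 0.10697533
φ = arcsin(0.10697533) = 6.140986°

6.1410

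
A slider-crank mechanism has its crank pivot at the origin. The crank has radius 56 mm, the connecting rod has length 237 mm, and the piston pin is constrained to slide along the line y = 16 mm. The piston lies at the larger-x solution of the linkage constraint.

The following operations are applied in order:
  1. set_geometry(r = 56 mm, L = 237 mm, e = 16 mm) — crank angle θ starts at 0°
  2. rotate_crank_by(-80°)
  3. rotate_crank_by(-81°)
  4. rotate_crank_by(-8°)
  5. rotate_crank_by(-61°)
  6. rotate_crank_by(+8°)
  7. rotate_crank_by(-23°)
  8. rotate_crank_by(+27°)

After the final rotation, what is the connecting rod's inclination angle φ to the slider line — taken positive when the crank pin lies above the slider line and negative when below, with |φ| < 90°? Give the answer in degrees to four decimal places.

4.4714

set_geometry: r = 56 mm, L = 237 mm, e = 16 mm; θ ← 0°
rotate_crank_by(-80°): θ ← 0° -80° = -80°
rotate_crank_by(-81°): θ ← -80° -81° = -161°
rotate_crank_by(-8°): θ ← -161° -8° = -169°
rotate_crank_by(-61°): θ ← -169° -61° = -230°
rotate_crank_by(+8°): θ ← -230° +8° = -222°
rotate_crank_by(-23°): θ ← -222° -23° = -245°
rotate_crank_by(+27°): θ ← -245° +27° = -218°
crank pin P = (r cos θ, r sin θ) = (-44.128602, 34.477043)
h = r sin θ − e = 34.477043 − 16 = 18.477043
sin φ = h / L = 18.477043 / 237 = 0.07796221
φ = arcsin(0.07796221) = 4.471443°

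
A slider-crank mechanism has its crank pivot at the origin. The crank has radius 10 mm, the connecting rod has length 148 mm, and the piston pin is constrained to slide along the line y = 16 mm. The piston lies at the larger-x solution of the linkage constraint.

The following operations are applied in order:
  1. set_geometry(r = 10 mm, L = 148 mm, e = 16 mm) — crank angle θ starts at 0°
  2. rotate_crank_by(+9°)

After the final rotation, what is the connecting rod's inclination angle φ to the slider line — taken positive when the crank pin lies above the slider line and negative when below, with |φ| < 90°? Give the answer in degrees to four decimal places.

set_geometry: r = 10 mm, L = 148 mm, e = 16 mm; θ ← 0°
rotate_crank_by(+9°): θ ← 0° +9° = 9°
crank pin P = (r cos θ, r sin θ) = (9.876883, 1.564345)
h = r sin θ − e = 1.564345 − 16 = -14.435655
sin φ = h / L = -14.435655 / 148 = -0.09753821
φ = arcsin(-0.09753821) = -5.597427°

-5.5974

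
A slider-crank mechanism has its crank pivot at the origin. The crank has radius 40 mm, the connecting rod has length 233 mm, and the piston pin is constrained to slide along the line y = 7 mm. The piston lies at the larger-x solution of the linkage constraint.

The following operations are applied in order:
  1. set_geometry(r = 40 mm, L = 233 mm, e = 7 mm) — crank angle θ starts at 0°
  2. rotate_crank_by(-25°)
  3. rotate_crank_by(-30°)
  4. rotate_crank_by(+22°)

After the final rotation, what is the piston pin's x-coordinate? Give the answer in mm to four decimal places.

set_geometry: r = 40 mm, L = 233 mm, e = 7 mm; θ ← 0°
rotate_crank_by(-25°): θ ← 0° -25° = -25°
rotate_crank_by(-30°): θ ← -25° -30° = -55°
rotate_crank_by(+22°): θ ← -55° +22° = -33°
crank pin P = (r cos θ, r sin θ) = (33.546823, -21.785561)
h = r sin θ − e = -21.785561 − 7 = -28.785561
x = r cos θ + √(L² − h²) = 33.546823 + √(54289.0 − 828.6085) = 33.546823 + 231.215033 = 264.761856

264.7619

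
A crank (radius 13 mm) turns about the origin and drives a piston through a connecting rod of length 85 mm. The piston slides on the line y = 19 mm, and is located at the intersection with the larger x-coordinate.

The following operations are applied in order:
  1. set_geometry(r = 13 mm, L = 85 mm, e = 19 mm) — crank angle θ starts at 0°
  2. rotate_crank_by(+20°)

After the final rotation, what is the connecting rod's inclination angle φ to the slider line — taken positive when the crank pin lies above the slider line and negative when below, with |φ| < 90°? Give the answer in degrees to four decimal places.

set_geometry: r = 13 mm, L = 85 mm, e = 19 mm; θ ← 0°
rotate_crank_by(+20°): θ ← 0° +20° = 20°
crank pin P = (r cos θ, r sin θ) = (12.216004, 4.446262)
h = r sin θ − e = 4.446262 − 19 = -14.553738
sin φ = h / L = -14.553738 / 85 = -0.17122045
φ = arcsin(-0.17122045) = -9.858786°

-9.8588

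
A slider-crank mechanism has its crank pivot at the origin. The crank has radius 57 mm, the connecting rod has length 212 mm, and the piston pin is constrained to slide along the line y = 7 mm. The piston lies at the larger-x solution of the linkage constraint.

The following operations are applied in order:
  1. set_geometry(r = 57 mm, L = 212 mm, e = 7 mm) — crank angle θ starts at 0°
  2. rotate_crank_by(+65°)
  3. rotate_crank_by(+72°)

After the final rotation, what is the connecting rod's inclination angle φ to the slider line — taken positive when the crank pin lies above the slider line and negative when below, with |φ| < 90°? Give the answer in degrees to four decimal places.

8.6471

set_geometry: r = 57 mm, L = 212 mm, e = 7 mm; θ ← 0°
rotate_crank_by(+65°): θ ← 0° +65° = 65°
rotate_crank_by(+72°): θ ← 65° +72° = 137°
crank pin P = (r cos θ, r sin θ) = (-41.687161, 38.873907)
h = r sin θ − e = 38.873907 − 7 = 31.873907
sin φ = h / L = 31.873907 / 212 = 0.15034862
φ = arcsin(0.15034862) = 8.647130°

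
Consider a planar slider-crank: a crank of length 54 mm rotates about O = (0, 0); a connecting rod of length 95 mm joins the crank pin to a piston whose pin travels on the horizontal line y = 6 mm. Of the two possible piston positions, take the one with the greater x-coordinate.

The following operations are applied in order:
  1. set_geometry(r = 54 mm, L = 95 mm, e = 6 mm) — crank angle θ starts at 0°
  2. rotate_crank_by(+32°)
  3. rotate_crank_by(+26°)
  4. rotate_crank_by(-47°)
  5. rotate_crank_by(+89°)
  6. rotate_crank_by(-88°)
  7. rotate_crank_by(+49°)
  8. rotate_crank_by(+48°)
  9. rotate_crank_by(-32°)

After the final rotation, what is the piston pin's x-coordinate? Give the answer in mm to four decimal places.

94.9239

set_geometry: r = 54 mm, L = 95 mm, e = 6 mm; θ ← 0°
rotate_crank_by(+32°): θ ← 0° +32° = 32°
rotate_crank_by(+26°): θ ← 32° +26° = 58°
rotate_crank_by(-47°): θ ← 58° -47° = 11°
rotate_crank_by(+89°): θ ← 11° +89° = 100°
rotate_crank_by(-88°): θ ← 100° -88° = 12°
rotate_crank_by(+49°): θ ← 12° +49° = 61°
rotate_crank_by(+48°): θ ← 61° +48° = 109°
rotate_crank_by(-32°): θ ← 109° -32° = 77°
crank pin P = (r cos θ, r sin θ) = (12.147357, 52.615983)
h = r sin θ − e = 52.615983 − 6 = 46.615983
x = r cos θ + √(L² − h²) = 12.147357 + √(9025.0 − 2173.0499) = 12.147357 + 82.776507 = 94.923864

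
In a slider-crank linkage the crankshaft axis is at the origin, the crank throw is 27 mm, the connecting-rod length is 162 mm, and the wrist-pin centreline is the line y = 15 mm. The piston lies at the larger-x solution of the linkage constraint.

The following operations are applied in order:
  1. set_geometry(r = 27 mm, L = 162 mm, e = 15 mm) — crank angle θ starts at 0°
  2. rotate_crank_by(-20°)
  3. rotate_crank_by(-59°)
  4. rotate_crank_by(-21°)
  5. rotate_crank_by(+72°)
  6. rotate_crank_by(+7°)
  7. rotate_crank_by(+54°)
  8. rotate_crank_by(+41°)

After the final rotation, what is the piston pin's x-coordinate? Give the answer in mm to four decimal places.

set_geometry: r = 27 mm, L = 162 mm, e = 15 mm; θ ← 0°
rotate_crank_by(-20°): θ ← 0° -20° = -20°
rotate_crank_by(-59°): θ ← -20° -59° = -79°
rotate_crank_by(-21°): θ ← -79° -21° = -100°
rotate_crank_by(+72°): θ ← -100° +72° = -28°
rotate_crank_by(+7°): θ ← -28° +7° = -21°
rotate_crank_by(+54°): θ ← -21° +54° = 33°
rotate_crank_by(+41°): θ ← 33° +41° = 74°
crank pin P = (r cos θ, r sin θ) = (7.442209, 25.954066)
h = r sin θ − e = 25.954066 − 15 = 10.954066
x = r cos θ + √(L² − h²) = 7.442209 + √(26244.0 − 119.9916) = 7.442209 + 161.629231 = 169.071440

169.0714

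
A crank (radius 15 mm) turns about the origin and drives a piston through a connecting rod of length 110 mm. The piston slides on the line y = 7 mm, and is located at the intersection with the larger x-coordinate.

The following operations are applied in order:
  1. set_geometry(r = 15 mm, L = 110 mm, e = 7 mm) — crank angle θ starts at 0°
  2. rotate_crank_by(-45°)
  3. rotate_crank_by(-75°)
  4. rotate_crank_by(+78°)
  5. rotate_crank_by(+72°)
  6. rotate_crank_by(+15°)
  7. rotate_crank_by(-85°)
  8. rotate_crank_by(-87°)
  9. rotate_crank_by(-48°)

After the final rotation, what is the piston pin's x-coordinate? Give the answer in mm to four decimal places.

94.7429

set_geometry: r = 15 mm, L = 110 mm, e = 7 mm; θ ← 0°
rotate_crank_by(-45°): θ ← 0° -45° = -45°
rotate_crank_by(-75°): θ ← -45° -75° = -120°
rotate_crank_by(+78°): θ ← -120° +78° = -42°
rotate_crank_by(+72°): θ ← -42° +72° = 30°
rotate_crank_by(+15°): θ ← 30° +15° = 45°
rotate_crank_by(-85°): θ ← 45° -85° = -40°
rotate_crank_by(-87°): θ ← -40° -87° = -127°
rotate_crank_by(-48°): θ ← -127° -48° = -175°
crank pin P = (r cos θ, r sin θ) = (-14.942920, -1.307336)
h = r sin θ − e = -1.307336 − 7 = -8.307336
x = r cos θ + √(L² − h²) = -14.942920 + √(12100.0 − 69.0118) = -14.942920 + 109.685861 = 94.742941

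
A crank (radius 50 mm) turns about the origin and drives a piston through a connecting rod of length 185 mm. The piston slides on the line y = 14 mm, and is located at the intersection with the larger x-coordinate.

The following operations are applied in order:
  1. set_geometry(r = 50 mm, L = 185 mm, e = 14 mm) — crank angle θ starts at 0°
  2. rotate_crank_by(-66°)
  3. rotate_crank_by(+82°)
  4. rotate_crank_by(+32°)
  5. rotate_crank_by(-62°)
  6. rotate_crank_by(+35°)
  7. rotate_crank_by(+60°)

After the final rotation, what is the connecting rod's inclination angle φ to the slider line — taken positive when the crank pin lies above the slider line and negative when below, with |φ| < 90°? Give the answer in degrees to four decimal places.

set_geometry: r = 50 mm, L = 185 mm, e = 14 mm; θ ← 0°
rotate_crank_by(-66°): θ ← 0° -66° = -66°
rotate_crank_by(+82°): θ ← -66° +82° = 16°
rotate_crank_by(+32°): θ ← 16° +32° = 48°
rotate_crank_by(-62°): θ ← 48° -62° = -14°
rotate_crank_by(+35°): θ ← -14° +35° = 21°
rotate_crank_by(+60°): θ ← 21° +60° = 81°
crank pin P = (r cos θ, r sin θ) = (7.821723, 49.384417)
h = r sin θ − e = 49.384417 − 14 = 35.384417
sin φ = h / L = 35.384417 / 185 = 0.19126712
φ = arcsin(0.19126712) = 11.026741°

11.0267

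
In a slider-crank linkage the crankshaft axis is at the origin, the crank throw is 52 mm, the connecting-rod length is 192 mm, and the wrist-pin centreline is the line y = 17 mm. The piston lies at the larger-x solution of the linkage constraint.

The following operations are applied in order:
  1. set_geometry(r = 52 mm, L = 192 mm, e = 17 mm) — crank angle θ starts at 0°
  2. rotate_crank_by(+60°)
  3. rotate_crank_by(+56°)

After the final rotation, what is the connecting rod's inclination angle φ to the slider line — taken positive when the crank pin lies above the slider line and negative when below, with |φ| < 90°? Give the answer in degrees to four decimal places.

set_geometry: r = 52 mm, L = 192 mm, e = 17 mm; θ ← 0°
rotate_crank_by(+60°): θ ← 0° +60° = 60°
rotate_crank_by(+56°): θ ← 60° +56° = 116°
crank pin P = (r cos θ, r sin θ) = (-22.795300, 46.737290)
h = r sin θ − e = 46.737290 − 17 = 29.737290
sin φ = h / L = 29.737290 / 192 = 0.15488172
φ = arcsin(0.15488172) = 8.909937°

8.9099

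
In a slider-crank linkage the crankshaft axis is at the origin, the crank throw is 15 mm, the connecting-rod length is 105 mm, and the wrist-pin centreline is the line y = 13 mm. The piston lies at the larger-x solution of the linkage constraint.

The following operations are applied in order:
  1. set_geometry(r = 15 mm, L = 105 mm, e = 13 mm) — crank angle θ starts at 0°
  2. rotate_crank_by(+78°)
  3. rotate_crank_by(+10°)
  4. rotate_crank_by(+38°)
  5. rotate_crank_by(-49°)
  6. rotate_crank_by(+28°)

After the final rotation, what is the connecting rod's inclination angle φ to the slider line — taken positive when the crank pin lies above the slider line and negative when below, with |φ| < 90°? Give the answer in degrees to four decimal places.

0.8125

set_geometry: r = 15 mm, L = 105 mm, e = 13 mm; θ ← 0°
rotate_crank_by(+78°): θ ← 0° +78° = 78°
rotate_crank_by(+10°): θ ← 78° +10° = 88°
rotate_crank_by(+38°): θ ← 88° +38° = 126°
rotate_crank_by(-49°): θ ← 126° -49° = 77°
rotate_crank_by(+28°): θ ← 77° +28° = 105°
crank pin P = (r cos θ, r sin θ) = (-3.882286, 14.488887)
h = r sin θ − e = 14.488887 − 13 = 1.488887
sin φ = h / L = 1.488887 / 105 = 0.01417988
φ = arcsin(0.01417988) = 0.812475°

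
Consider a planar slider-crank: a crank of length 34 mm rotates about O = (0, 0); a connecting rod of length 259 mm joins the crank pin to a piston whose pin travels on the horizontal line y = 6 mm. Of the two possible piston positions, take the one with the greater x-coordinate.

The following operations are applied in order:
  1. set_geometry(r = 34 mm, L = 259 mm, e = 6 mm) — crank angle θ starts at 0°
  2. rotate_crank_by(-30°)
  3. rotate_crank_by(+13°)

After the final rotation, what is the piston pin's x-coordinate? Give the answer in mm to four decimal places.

291.0233

set_geometry: r = 34 mm, L = 259 mm, e = 6 mm; θ ← 0°
rotate_crank_by(-30°): θ ← 0° -30° = -30°
rotate_crank_by(+13°): θ ← -30° +13° = -17°
crank pin P = (r cos θ, r sin θ) = (32.514362, -9.940638)
h = r sin θ − e = -9.940638 − 6 = -15.940638
x = r cos θ + √(L² − h²) = 32.514362 + √(67081.0 − 254.1039) = 32.514362 + 258.508986 = 291.023348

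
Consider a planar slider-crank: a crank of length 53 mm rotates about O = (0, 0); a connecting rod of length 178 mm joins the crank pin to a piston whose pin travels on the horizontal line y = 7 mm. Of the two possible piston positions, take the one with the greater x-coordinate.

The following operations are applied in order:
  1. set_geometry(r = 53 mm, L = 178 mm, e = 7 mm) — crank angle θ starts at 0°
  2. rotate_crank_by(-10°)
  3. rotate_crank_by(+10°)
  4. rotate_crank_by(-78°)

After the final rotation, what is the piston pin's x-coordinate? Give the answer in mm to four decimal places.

179.0123

set_geometry: r = 53 mm, L = 178 mm, e = 7 mm; θ ← 0°
rotate_crank_by(-10°): θ ← 0° -10° = -10°
rotate_crank_by(+10°): θ ← -10° +10° = 0°
rotate_crank_by(-78°): θ ← 0° -78° = -78°
crank pin P = (r cos θ, r sin θ) = (11.019320, -51.841823)
h = r sin θ − e = -51.841823 − 7 = -58.841823
x = r cos θ + √(L² − h²) = 11.019320 + √(31684.0 − 3462.3601) = 11.019320 + 167.992976 = 179.012295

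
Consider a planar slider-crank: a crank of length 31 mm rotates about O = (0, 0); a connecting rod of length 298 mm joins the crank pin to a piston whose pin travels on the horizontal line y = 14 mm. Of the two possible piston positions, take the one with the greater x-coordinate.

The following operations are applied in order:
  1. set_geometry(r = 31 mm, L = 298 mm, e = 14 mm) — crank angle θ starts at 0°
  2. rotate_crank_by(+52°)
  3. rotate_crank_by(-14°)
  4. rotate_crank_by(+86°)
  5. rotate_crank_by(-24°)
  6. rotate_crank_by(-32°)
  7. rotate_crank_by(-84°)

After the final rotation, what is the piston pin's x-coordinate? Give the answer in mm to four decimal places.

set_geometry: r = 31 mm, L = 298 mm, e = 14 mm; θ ← 0°
rotate_crank_by(+52°): θ ← 0° +52° = 52°
rotate_crank_by(-14°): θ ← 52° -14° = 38°
rotate_crank_by(+86°): θ ← 38° +86° = 124°
rotate_crank_by(-24°): θ ← 124° -24° = 100°
rotate_crank_by(-32°): θ ← 100° -32° = 68°
rotate_crank_by(-84°): θ ← 68° -84° = -16°
crank pin P = (r cos θ, r sin θ) = (29.799113, -8.544758)
h = r sin θ − e = -8.544758 − 14 = -22.544758
x = r cos θ + √(L² − h²) = 29.799113 + √(88804.0 − 508.2661) = 29.799113 + 297.145981 = 326.945093

326.9451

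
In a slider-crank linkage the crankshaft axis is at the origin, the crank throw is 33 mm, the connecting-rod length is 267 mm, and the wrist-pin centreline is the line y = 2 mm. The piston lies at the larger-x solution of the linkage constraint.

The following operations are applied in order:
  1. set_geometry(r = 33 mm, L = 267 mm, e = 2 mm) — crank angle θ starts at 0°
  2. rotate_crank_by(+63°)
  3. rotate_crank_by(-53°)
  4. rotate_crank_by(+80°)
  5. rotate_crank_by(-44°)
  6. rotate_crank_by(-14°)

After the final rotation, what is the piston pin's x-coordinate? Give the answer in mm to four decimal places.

294.5360

set_geometry: r = 33 mm, L = 267 mm, e = 2 mm; θ ← 0°
rotate_crank_by(+63°): θ ← 0° +63° = 63°
rotate_crank_by(-53°): θ ← 63° -53° = 10°
rotate_crank_by(+80°): θ ← 10° +80° = 90°
rotate_crank_by(-44°): θ ← 90° -44° = 46°
rotate_crank_by(-14°): θ ← 46° -14° = 32°
crank pin P = (r cos θ, r sin θ) = (27.985587, 17.487336)
h = r sin θ − e = 17.487336 − 2 = 15.487336
x = r cos θ + √(L² − h²) = 27.985587 + √(71289.0 − 239.8576) = 27.985587 + 266.550450 = 294.536037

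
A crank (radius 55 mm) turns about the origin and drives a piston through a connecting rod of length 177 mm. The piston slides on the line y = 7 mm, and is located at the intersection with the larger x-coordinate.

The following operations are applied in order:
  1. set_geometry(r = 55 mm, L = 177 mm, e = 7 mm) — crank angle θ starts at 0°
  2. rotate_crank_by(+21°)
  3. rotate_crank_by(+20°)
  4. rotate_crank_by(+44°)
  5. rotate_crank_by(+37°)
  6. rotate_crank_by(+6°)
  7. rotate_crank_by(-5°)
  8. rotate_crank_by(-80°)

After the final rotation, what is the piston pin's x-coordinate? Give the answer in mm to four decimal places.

set_geometry: r = 55 mm, L = 177 mm, e = 7 mm; θ ← 0°
rotate_crank_by(+21°): θ ← 0° +21° = 21°
rotate_crank_by(+20°): θ ← 21° +20° = 41°
rotate_crank_by(+44°): θ ← 41° +44° = 85°
rotate_crank_by(+37°): θ ← 85° +37° = 122°
rotate_crank_by(+6°): θ ← 122° +6° = 128°
rotate_crank_by(-5°): θ ← 128° -5° = 123°
rotate_crank_by(-80°): θ ← 123° -80° = 43°
crank pin P = (r cos θ, r sin θ) = (40.224454, 37.509910)
h = r sin θ − e = 37.509910 − 7 = 30.509910
x = r cos θ + √(L² − h²) = 40.224454 + √(31329.0 − 930.8546) = 40.224454 + 174.350639 = 214.575093

214.5751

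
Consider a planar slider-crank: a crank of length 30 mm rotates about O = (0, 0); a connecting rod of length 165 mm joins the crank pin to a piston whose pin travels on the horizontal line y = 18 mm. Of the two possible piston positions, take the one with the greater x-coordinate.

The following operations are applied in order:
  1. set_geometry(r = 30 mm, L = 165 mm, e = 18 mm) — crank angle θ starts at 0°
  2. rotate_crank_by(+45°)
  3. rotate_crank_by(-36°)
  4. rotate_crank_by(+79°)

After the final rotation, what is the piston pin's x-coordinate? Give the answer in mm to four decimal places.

set_geometry: r = 30 mm, L = 165 mm, e = 18 mm; θ ← 0°
rotate_crank_by(+45°): θ ← 0° +45° = 45°
rotate_crank_by(-36°): θ ← 45° -36° = 9°
rotate_crank_by(+79°): θ ← 9° +79° = 88°
crank pin P = (r cos θ, r sin θ) = (1.046985, 29.981725)
h = r sin θ − e = 29.981725 − 18 = 11.981725
x = r cos θ + √(L² − h²) = 1.046985 + √(27225.0 − 143.5617) = 1.046985 + 164.564389 = 165.611374

165.6114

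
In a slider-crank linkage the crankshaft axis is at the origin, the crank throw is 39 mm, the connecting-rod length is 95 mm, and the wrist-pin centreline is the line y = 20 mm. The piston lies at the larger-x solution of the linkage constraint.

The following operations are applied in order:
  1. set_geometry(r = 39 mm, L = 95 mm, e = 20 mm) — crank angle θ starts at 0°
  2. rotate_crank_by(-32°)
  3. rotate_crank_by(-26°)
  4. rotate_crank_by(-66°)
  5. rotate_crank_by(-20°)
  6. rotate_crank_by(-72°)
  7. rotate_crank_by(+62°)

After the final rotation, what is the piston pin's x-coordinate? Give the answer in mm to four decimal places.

52.4047

set_geometry: r = 39 mm, L = 95 mm, e = 20 mm; θ ← 0°
rotate_crank_by(-32°): θ ← 0° -32° = -32°
rotate_crank_by(-26°): θ ← -32° -26° = -58°
rotate_crank_by(-66°): θ ← -58° -66° = -124°
rotate_crank_by(-20°): θ ← -124° -20° = -144°
rotate_crank_by(-72°): θ ← -144° -72° = -216°
rotate_crank_by(+62°): θ ← -216° +62° = -154°
crank pin P = (r cos θ, r sin θ) = (-35.052968, -17.096475)
h = r sin θ − e = -17.096475 − 20 = -37.096475
x = r cos θ + √(L² − h²) = -35.052968 + √(9025.0 − 1376.1484) = -35.052968 + 87.457713 = 52.404745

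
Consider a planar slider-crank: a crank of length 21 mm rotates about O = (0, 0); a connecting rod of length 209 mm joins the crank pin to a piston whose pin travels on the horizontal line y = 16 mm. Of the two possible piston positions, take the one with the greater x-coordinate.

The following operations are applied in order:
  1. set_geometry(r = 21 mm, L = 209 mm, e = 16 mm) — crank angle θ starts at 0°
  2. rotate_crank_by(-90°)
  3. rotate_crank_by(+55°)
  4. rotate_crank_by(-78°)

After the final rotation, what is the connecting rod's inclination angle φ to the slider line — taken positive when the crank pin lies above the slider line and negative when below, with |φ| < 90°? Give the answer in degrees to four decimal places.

set_geometry: r = 21 mm, L = 209 mm, e = 16 mm; θ ← 0°
rotate_crank_by(-90°): θ ← 0° -90° = -90°
rotate_crank_by(+55°): θ ← -90° +55° = -35°
rotate_crank_by(-78°): θ ← -35° -78° = -113°
crank pin P = (r cos θ, r sin θ) = (-8.205354, -19.330602)
h = r sin θ − e = -19.330602 − 16 = -35.330602
sin φ = h / L = -35.330602 / 209 = -0.16904594
φ = arcsin(-0.16904594) = -9.732353°

-9.7324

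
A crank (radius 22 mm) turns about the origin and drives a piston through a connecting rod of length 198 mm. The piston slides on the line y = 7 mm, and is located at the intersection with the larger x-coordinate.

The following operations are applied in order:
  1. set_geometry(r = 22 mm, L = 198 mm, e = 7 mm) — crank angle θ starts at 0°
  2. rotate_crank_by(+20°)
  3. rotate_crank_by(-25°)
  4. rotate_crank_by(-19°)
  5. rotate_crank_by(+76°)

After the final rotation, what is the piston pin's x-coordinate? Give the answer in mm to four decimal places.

211.2746

set_geometry: r = 22 mm, L = 198 mm, e = 7 mm; θ ← 0°
rotate_crank_by(+20°): θ ← 0° +20° = 20°
rotate_crank_by(-25°): θ ← 20° -25° = -5°
rotate_crank_by(-19°): θ ← -5° -19° = -24°
rotate_crank_by(+76°): θ ← -24° +76° = 52°
crank pin P = (r cos θ, r sin θ) = (13.544552, 17.336237)
h = r sin θ − e = 17.336237 − 7 = 10.336237
x = r cos θ + √(L² − h²) = 13.544552 + √(39204.0 − 106.8378) = 13.544552 + 197.730024 = 211.274576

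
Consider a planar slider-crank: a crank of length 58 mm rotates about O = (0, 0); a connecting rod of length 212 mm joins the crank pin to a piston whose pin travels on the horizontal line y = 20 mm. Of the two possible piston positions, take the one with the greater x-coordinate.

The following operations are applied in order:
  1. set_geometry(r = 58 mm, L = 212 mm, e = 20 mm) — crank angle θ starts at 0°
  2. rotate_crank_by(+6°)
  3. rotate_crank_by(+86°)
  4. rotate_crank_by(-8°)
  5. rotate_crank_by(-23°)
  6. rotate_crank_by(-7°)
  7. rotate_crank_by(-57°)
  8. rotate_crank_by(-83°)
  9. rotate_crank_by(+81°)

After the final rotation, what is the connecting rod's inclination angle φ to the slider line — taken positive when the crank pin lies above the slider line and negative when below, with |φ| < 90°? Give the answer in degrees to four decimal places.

set_geometry: r = 58 mm, L = 212 mm, e = 20 mm; θ ← 0°
rotate_crank_by(+6°): θ ← 0° +6° = 6°
rotate_crank_by(+86°): θ ← 6° +86° = 92°
rotate_crank_by(-8°): θ ← 92° -8° = 84°
rotate_crank_by(-23°): θ ← 84° -23° = 61°
rotate_crank_by(-7°): θ ← 61° -7° = 54°
rotate_crank_by(-57°): θ ← 54° -57° = -3°
rotate_crank_by(-83°): θ ← -3° -83° = -86°
rotate_crank_by(+81°): θ ← -86° +81° = -5°
crank pin P = (r cos θ, r sin θ) = (57.779292, -5.055033)
h = r sin θ − e = -5.055033 − 20 = -25.055033
sin φ = h / L = -25.055033 / 212 = -0.11818412
φ = arcsin(-0.11818412) = -6.787314°

-6.7873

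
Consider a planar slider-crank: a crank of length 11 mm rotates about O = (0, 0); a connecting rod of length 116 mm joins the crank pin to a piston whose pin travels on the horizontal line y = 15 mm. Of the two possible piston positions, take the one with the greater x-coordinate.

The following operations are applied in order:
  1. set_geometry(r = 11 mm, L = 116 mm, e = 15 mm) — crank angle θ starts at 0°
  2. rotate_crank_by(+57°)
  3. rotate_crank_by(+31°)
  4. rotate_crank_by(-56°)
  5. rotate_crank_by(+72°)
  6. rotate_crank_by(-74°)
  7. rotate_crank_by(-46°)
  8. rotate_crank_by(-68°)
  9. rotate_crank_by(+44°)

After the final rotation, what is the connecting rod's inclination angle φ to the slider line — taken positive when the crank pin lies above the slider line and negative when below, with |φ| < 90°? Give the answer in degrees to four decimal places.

set_geometry: r = 11 mm, L = 116 mm, e = 15 mm; θ ← 0°
rotate_crank_by(+57°): θ ← 0° +57° = 57°
rotate_crank_by(+31°): θ ← 57° +31° = 88°
rotate_crank_by(-56°): θ ← 88° -56° = 32°
rotate_crank_by(+72°): θ ← 32° +72° = 104°
rotate_crank_by(-74°): θ ← 104° -74° = 30°
rotate_crank_by(-46°): θ ← 30° -46° = -16°
rotate_crank_by(-68°): θ ← -16° -68° = -84°
rotate_crank_by(+44°): θ ← -84° +44° = -40°
crank pin P = (r cos θ, r sin θ) = (8.426489, -7.070664)
h = r sin θ − e = -7.070664 − 15 = -22.070664
sin φ = h / L = -22.070664 / 116 = -0.19026434
φ = arcsin(-0.19026434) = -10.968211°

-10.9682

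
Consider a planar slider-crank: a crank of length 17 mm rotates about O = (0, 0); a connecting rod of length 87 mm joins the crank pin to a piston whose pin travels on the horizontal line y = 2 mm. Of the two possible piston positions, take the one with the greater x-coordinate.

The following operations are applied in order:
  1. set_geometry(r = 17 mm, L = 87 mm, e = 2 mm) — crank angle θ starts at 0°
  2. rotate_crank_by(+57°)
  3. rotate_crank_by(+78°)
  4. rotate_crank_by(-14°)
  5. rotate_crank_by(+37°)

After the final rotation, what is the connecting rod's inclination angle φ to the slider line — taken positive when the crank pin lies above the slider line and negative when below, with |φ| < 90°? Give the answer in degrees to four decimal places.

set_geometry: r = 17 mm, L = 87 mm, e = 2 mm; θ ← 0°
rotate_crank_by(+57°): θ ← 0° +57° = 57°
rotate_crank_by(+78°): θ ← 57° +78° = 135°
rotate_crank_by(-14°): θ ← 135° -14° = 121°
rotate_crank_by(+37°): θ ← 121° +37° = 158°
crank pin P = (r cos θ, r sin θ) = (-15.762126, 6.368312)
h = r sin θ − e = 6.368312 − 2 = 4.368312
sin φ = h / L = 4.368312 / 87 = 0.05021048
φ = arcsin(0.05021048) = 2.878059°

2.8781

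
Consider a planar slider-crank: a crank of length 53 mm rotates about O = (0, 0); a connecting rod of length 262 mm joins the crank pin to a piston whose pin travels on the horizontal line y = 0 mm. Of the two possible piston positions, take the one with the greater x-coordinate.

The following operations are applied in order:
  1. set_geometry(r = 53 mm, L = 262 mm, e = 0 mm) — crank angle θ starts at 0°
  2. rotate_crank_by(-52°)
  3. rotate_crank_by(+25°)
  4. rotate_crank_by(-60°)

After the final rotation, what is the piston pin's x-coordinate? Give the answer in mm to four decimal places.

set_geometry: r = 53 mm, L = 262 mm, e = 0 mm; θ ← 0°
rotate_crank_by(-52°): θ ← 0° -52° = -52°
rotate_crank_by(+25°): θ ← -52° +25° = -27°
rotate_crank_by(-60°): θ ← -27° -60° = -87°
crank pin P = (r cos θ, r sin θ) = (2.773806, -52.927365)
h = r sin θ − e = -52.927365 − 0 = -52.927365
x = r cos θ + √(L² − h²) = 2.773806 + √(68644.0 − 2801.3060) = 2.773806 + 256.598313 = 259.372118

259.3721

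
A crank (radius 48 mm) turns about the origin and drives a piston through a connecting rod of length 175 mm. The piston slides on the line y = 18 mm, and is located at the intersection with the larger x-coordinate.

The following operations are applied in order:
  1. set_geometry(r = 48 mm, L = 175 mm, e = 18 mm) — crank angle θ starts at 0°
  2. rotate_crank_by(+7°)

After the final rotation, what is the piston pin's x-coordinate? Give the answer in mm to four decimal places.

222.2199

set_geometry: r = 48 mm, L = 175 mm, e = 18 mm; θ ← 0°
rotate_crank_by(+7°): θ ← 0° +7° = 7°
crank pin P = (r cos θ, r sin θ) = (47.642215, 5.849728)
h = r sin θ − e = 5.849728 − 18 = -12.150272
x = r cos θ + √(L² − h²) = 47.642215 + √(30625.0 − 147.6291) = 47.642215 + 174.577693 = 222.219908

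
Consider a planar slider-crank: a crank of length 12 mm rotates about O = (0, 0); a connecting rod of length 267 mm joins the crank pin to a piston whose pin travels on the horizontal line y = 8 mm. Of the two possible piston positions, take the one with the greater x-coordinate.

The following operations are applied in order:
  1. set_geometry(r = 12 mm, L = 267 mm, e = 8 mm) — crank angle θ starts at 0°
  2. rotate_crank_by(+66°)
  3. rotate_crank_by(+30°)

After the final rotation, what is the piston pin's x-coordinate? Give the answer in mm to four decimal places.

set_geometry: r = 12 mm, L = 267 mm, e = 8 mm; θ ← 0°
rotate_crank_by(+66°): θ ← 0° +66° = 66°
rotate_crank_by(+30°): θ ← 66° +30° = 96°
crank pin P = (r cos θ, r sin θ) = (-1.254342, 11.934263)
h = r sin θ − e = 11.934263 − 8 = 3.934263
x = r cos θ + √(L² − h²) = -1.254342 + √(71289.0 − 15.4784) = -1.254342 + 266.971013 = 265.716671

265.7167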